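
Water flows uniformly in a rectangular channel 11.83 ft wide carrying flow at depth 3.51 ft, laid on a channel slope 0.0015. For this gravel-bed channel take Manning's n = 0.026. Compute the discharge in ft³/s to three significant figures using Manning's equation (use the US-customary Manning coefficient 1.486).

156 ft³/s

A = b·y = 11.83 × 3.51 = 41.52 ft²
P = b + 2y = 11.83 + 2×3.51 = 18.85 ft
R = A/P = 41.52/18.85 = 2.203 ft
Q = (1.486/n)·A·R^(2/3)·S^(1/2) = (1.486/0.026) × 41.52 × 2.203^(2/3) × 0.0015^(1/2) = 155.6 ft³/s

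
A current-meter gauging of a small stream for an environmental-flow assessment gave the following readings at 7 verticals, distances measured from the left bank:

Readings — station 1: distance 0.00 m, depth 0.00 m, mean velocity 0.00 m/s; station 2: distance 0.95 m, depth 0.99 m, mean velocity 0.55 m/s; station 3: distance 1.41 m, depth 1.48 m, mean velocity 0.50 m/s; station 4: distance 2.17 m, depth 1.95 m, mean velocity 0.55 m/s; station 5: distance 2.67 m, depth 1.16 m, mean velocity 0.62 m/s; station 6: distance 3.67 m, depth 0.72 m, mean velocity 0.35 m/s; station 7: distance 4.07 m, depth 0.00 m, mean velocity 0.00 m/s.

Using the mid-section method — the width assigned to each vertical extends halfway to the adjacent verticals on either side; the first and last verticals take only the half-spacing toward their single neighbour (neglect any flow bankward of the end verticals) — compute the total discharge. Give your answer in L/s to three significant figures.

w_2 = (1.41 − 0.00)/2 = 0.705 m; q_2 = 0.55 × 0.99 × 0.705 = 0.3839 m³/s
w_3 = (2.17 − 0.95)/2 = 0.61 m; q_3 = 0.50 × 1.48 × 0.61 = 0.4514 m³/s
w_4 = (2.67 − 1.41)/2 = 0.63 m; q_4 = 0.55 × 1.95 × 0.63 = 0.6757 m³/s
w_5 = (3.67 − 2.17)/2 = 0.75 m; q_5 = 0.62 × 1.16 × 0.75 = 0.5394 m³/s
w_6 = (4.07 − 2.67)/2 = 0.7 m; q_6 = 0.35 × 0.72 × 0.7 = 0.1764 m³/s
Stations 1, 7 contribute zero (depth or velocity is 0).
Q = Σ qᵢ = 2.227 m³/s
= 2.227 × 1000 = 2227 L/s

2230 L/s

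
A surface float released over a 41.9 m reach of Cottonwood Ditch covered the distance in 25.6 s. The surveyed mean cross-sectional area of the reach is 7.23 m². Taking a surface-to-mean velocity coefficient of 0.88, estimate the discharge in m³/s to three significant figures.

v_surface = L / t̄ = 41.9 / 25.6 = 1.637 m/s
v_mean = 0.88 × 1.637 = 1.440 m/s
Q = A × v_mean = 7.23 × 1.440 = 10.41 m³/s

10.4 m³/s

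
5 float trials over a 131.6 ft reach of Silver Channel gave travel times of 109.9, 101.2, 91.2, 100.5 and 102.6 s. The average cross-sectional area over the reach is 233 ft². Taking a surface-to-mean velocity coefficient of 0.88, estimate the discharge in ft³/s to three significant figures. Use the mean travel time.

t̄ = (109.9 + 101.2 + 91.2 + 100.5 + 102.6) / 5 = 101.08 s
v_surface = L / t̄ = 131.6 / 101.08 = 1.302 ft/s
v_mean = 0.88 × 1.302 = 1.146 ft/s
Q = A × v_mean = 233 × 1.146 = 266.9 ft³/s

267 ft³/s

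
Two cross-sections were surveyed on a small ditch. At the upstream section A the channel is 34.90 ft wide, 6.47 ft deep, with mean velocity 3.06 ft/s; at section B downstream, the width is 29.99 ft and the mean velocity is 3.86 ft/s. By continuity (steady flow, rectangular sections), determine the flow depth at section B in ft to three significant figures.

5.97 ft

Q = A₁V₁ = (34.90×6.47) × 3.06 = 691.0 ft³/s
d₂ = Q/(b₂ V₂) = 691.0/(29.99×3.86) = 5.969 ft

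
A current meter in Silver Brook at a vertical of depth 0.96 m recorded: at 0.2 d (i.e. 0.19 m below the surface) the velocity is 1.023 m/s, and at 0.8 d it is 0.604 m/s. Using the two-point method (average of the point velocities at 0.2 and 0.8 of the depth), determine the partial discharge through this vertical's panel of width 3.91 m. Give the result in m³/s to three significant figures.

3.05 m³/s

v̄ = (1.023 + 0.604) / 2 = 0.8135 m/s
q = v̄ × d × w = 0.8135 × 0.96 × 3.91 = 3.054 m³/s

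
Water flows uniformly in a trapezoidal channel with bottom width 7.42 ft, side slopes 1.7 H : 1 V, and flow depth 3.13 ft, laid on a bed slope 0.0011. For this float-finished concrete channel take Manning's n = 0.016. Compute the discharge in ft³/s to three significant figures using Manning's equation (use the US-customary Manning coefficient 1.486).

A = (b + z·y)·y = (7.42 + 1.7×3.13)×3.13 = 39.88 ft²
P = b + 2y√(1+z²) = 7.42 + 2×3.13×√(1+1.7²) = 19.77 ft
R = A/P = 39.88/19.77 = 2.018 ft
Q = (1.486/n)·A·R^(2/3)·S^(1/2) = (1.486/0.016) × 39.88 × 2.018^(2/3) × 0.0011^(1/2) = 196.1 ft³/s

196 ft³/s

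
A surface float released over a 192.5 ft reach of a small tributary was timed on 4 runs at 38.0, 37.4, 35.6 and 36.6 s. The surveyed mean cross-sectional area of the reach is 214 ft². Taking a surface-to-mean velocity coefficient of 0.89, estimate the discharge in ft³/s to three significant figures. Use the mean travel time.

994 ft³/s

t̄ = (38.0 + 37.4 + 35.6 + 36.6) / 4 = 36.9 s
v_surface = L / t̄ = 192.5 / 36.9 = 5.217 ft/s
v_mean = 0.89 × 5.217 = 4.643 ft/s
Q = A × v_mean = 214 × 4.643 = 993.6 ft³/s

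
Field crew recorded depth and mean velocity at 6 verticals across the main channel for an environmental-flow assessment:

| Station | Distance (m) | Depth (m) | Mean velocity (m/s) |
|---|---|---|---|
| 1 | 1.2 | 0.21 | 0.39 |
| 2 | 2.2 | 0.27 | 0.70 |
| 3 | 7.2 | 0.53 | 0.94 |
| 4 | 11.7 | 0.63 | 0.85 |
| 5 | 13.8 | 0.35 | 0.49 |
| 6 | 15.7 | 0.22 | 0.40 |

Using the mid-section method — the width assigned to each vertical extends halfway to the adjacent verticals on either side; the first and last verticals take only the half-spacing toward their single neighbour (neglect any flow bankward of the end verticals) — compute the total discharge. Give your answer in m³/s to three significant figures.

5.17 m³/s

w_1 = (2.2 − 1.2)/2 = 0.5 m; q_1 = 0.39 × 0.21 × 0.5 = 0.04095 m³/s
w_2 = (7.2 − 1.2)/2 = 3 m; q_2 = 0.70 × 0.27 × 3 = 0.5670 m³/s
w_3 = (11.7 − 2.2)/2 = 4.75 m; q_3 = 0.94 × 0.53 × 4.75 = 2.366 m³/s
w_4 = (13.8 − 7.2)/2 = 3.3 m; q_4 = 0.85 × 0.63 × 3.3 = 1.767 m³/s
w_5 = (15.7 − 11.7)/2 = 2 m; q_5 = 0.49 × 0.35 × 2 = 0.3430 m³/s
w_6 = (15.7 − 13.8)/2 = 0.95 m; q_6 = 0.40 × 0.22 × 0.95 = 0.08360 m³/s
Q = Σ qᵢ = 5.168 m³/s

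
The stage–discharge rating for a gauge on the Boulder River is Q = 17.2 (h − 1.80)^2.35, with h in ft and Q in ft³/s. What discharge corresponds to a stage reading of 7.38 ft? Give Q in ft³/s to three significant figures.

978 ft³/s

Q = 17.2 × (7.38 − 1.80)^2.35 = 17.2 × 5.58^2.35 = 977.5 ft³/s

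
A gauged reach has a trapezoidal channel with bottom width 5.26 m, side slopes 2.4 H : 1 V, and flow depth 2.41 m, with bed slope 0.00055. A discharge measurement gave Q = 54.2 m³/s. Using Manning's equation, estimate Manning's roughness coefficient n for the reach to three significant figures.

0.0151

A = (b + z·y)·y = (5.26 + 2.4×2.41)×2.41 = 26.62 m²
P = b + 2y√(1+z²) = 5.26 + 2×2.41×√(1+2.4²) = 17.79 m
R = A/P = 26.62/17.79 = 1.496 m
n = (1/Q)·A·R^(2/3)·S^(1/2) = (1/54.2) × 26.62 × 1.308 × 0.02345 = 0.01506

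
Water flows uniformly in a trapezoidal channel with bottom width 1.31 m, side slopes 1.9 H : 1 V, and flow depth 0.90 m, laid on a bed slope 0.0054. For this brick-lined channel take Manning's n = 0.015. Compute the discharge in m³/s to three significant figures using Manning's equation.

A = (b + z·y)·y = (1.31 + 1.9×0.90)×0.90 = 2.718 m²
P = b + 2y√(1+z²) = 1.31 + 2×0.90×√(1+1.9²) = 5.175 m
R = A/P = 2.718/5.175 = 0.5252 m
Q = (1/n)·A·R^(2/3)·S^(1/2) = (1/0.015) × 2.718 × 0.5252^(2/3) × 0.0054^(1/2) = 8.668 m³/s

8.67 m³/s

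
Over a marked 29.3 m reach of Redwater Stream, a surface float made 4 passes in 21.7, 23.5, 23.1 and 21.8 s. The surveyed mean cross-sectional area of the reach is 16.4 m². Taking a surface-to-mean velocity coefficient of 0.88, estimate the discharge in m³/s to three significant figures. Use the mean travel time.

t̄ = (21.7 + 23.5 + 23.1 + 21.8) / 4 = 22.525 s
v_surface = L / t̄ = 29.3 / 22.525 = 1.301 m/s
v_mean = 0.88 × 1.301 = 1.145 m/s
Q = A × v_mean = 16.4 × 1.145 = 18.77 m³/s

18.8 m³/s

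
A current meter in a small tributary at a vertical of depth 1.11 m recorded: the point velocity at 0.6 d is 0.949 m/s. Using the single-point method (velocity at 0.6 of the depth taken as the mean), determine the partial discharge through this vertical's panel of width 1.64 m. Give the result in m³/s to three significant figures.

1.73 m³/s

v̄ = v₀.₆ = 0.949 m/s
q = v̄ × d × w = 0.9490 × 1.11 × 1.64 = 1.728 m³/s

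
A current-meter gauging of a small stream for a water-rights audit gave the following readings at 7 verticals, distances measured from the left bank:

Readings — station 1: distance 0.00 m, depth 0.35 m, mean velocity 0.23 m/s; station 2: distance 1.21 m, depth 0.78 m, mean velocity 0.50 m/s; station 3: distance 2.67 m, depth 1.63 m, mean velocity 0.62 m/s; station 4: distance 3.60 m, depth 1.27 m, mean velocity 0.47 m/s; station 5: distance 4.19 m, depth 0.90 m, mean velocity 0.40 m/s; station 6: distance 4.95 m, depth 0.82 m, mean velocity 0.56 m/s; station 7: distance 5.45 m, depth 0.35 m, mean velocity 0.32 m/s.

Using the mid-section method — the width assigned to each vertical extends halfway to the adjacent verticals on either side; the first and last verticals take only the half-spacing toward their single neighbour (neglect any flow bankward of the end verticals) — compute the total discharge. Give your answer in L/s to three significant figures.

2790 L/s

w_1 = (1.21 − 0.00)/2 = 0.605 m; q_1 = 0.23 × 0.35 × 0.605 = 0.04870 m³/s
w_2 = (2.67 − 0.00)/2 = 1.335 m; q_2 = 0.50 × 0.78 × 1.335 = 0.5207 m³/s
w_3 = (3.60 − 1.21)/2 = 1.195 m; q_3 = 0.62 × 1.63 × 1.195 = 1.208 m³/s
w_4 = (4.19 − 2.67)/2 = 0.76 m; q_4 = 0.47 × 1.27 × 0.76 = 0.4536 m³/s
w_5 = (4.95 − 3.60)/2 = 0.675 m; q_5 = 0.40 × 0.90 × 0.675 = 0.2430 m³/s
w_6 = (5.45 − 4.19)/2 = 0.63 m; q_6 = 0.56 × 0.82 × 0.63 = 0.2893 m³/s
w_7 = (5.45 − 4.95)/2 = 0.25 m; q_7 = 0.32 × 0.35 × 0.25 = 0.02800 m³/s
Q = Σ qᵢ = 2.791 m³/s
= 2.791 × 1000 = 2791 L/s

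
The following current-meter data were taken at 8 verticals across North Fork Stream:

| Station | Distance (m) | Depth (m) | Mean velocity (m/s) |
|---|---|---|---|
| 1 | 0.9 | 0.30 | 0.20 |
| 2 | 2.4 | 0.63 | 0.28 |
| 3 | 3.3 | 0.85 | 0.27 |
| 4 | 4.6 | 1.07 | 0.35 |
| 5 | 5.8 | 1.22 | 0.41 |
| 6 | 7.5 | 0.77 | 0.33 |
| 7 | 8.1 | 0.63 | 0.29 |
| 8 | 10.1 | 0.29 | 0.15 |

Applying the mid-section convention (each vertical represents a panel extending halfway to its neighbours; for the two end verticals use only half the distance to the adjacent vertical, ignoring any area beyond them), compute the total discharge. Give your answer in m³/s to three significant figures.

w_1 = (2.4 − 0.9)/2 = 0.75 m; q_1 = 0.20 × 0.30 × 0.75 = 0.04500 m³/s
w_2 = (3.3 − 0.9)/2 = 1.2 m; q_2 = 0.28 × 0.63 × 1.2 = 0.2117 m³/s
w_3 = (4.6 − 2.4)/2 = 1.1 m; q_3 = 0.27 × 0.85 × 1.1 = 0.2525 m³/s
w_4 = (5.8 − 3.3)/2 = 1.25 m; q_4 = 0.35 × 1.07 × 1.25 = 0.4681 m³/s
w_5 = (7.5 − 4.6)/2 = 1.45 m; q_5 = 0.41 × 1.22 × 1.45 = 0.7253 m³/s
w_6 = (8.1 − 5.8)/2 = 1.15 m; q_6 = 0.33 × 0.77 × 1.15 = 0.2922 m³/s
w_7 = (10.1 − 7.5)/2 = 1.3 m; q_7 = 0.29 × 0.63 × 1.3 = 0.2375 m³/s
w_8 = (10.1 − 8.1)/2 = 1 m; q_8 = 0.15 × 0.29 × 1 = 0.04350 m³/s
Q = Σ qᵢ = 2.276 m³/s

2.28 m³/s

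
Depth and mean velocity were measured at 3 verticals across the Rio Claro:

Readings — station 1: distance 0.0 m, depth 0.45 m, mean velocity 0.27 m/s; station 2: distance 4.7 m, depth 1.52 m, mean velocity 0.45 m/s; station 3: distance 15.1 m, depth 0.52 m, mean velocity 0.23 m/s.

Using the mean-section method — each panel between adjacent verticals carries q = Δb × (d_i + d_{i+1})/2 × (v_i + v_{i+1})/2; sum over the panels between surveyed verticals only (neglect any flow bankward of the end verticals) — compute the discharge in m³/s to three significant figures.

5.27 m³/s

Panel 1-2: Δb = 4.7 m, d̄ = (0.45+1.52)/2 = 0.985, v̄ = (0.27+0.45)/2 = 0.36 → q = 4.7×0.985×0.36 = 1.667 m³/s
Panel 2-3: Δb = 10.4 m, d̄ = (1.52+0.52)/2 = 1.02, v̄ = (0.45+0.23)/2 = 0.34 → q = 10.4×1.02×0.34 = 3.607 m³/s
Q = Σ q = 5.273 m³/s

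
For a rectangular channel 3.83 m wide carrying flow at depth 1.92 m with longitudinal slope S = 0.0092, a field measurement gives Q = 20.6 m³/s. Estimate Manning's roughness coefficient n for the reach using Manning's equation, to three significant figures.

0.0333

A = b·y = 3.83 × 1.92 = 7.354 m²
P = b + 2y = 3.83 + 2×1.92 = 7.670 m
R = A/P = 7.354/7.670 = 0.9587 m
n = (1/Q)·A·R^(2/3)·S^(1/2) = (1/20.6) × 7.354 × 0.9723 × 0.09592 = 0.03329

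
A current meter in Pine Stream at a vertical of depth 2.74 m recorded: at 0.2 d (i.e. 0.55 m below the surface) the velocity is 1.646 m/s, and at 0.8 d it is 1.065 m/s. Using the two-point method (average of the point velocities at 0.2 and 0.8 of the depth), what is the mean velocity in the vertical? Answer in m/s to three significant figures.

v̄ = (1.646 + 1.065) / 2 = 1.356 m/s

1.36 m/s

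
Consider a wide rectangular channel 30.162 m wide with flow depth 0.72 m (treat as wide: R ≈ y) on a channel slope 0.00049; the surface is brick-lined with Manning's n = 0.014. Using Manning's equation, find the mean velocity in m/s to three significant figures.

A = b·y = 30.162 × 0.72 = 21.72 m²
Wide channel: R ≈ y = 0.72 m
Q = (1/n)·A·R^(2/3)·S^(1/2) = (1/0.014) × 21.72 × 0.7200^(2/3) × 0.00049^(1/2) = 27.58 m³/s
V = Q/A = 27.58/21.72 = 1.270 m/s

1.27 m/s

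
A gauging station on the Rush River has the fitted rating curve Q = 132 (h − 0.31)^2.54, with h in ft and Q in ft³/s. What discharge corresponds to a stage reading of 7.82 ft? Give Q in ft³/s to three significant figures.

Q = 132 × (7.82 − 0.31)^2.54 = 132 × 7.51^2.54 = 22120 ft³/s

22100 ft³/s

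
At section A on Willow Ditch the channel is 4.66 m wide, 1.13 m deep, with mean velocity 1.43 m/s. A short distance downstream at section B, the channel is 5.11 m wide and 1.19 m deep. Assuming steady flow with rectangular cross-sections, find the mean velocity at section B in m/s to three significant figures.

1.24 m/s

Q = A₁V₁ = (4.66×1.13) × 1.43 = 7.530 m³/s
A₂ = 5.11 × 1.19 = 6.081 m²
V₂ = Q/A₂ = 7.530/6.081 = 1.238 m/s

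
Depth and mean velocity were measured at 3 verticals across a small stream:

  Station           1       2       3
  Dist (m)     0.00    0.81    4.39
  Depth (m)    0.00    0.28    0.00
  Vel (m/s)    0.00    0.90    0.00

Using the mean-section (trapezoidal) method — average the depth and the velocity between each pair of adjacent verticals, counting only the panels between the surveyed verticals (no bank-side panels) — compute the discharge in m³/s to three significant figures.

Panel 1-2: Δb = 0.81 m, d̄ = (0.00+0.28)/2 = 0.14, v̄ = (0.00+0.90)/2 = 0.45 → q = 0.81×0.14×0.45 = 0.05103 m³/s
Panel 2-3: Δb = 3.58 m, d̄ = (0.28+0.00)/2 = 0.14, v̄ = (0.90+0.00)/2 = 0.45 → q = 3.58×0.14×0.45 = 0.2255 m³/s
Q = Σ q = 0.2766 m³/s

0.277 m³/s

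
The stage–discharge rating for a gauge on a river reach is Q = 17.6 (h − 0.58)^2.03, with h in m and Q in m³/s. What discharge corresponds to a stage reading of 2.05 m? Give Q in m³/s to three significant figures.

38.5 m³/s

Q = 17.6 × (2.05 − 0.58)^2.03 = 17.6 × 1.47^2.03 = 38.47 m³/s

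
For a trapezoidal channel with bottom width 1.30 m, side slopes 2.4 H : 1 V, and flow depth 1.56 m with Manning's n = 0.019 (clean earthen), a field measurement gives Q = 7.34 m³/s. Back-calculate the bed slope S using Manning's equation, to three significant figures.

0.000399

A = (b + z·y)·y = (1.30 + 2.4×1.56)×1.56 = 7.869 m²
P = b + 2y√(1+z²) = 1.30 + 2×1.56×√(1+2.4²) = 9.412 m
R = A/P = 7.869/9.412 = 0.8360 m
S = (Q·n / (1·A·R^(2/3)))² = (7.34×0.019 / (1×7.869×0.8875))² = 0.0003989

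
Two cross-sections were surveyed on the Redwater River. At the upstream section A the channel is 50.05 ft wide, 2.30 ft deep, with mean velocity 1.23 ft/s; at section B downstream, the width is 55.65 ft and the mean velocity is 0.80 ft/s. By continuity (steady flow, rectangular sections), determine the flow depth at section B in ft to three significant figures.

3.18 ft

Q = A₁V₁ = (50.05×2.30) × 1.23 = 141.6 ft³/s
d₂ = Q/(b₂ V₂) = 141.6/(55.65×0.80) = 3.180 ft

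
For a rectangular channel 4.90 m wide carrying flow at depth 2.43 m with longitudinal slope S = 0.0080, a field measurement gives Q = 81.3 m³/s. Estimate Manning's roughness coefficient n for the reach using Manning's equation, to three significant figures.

0.0150

A = b·y = 4.90 × 2.43 = 11.91 m²
P = b + 2y = 4.90 + 2×2.43 = 9.760 m
R = A/P = 11.91/9.760 = 1.220 m
n = (1/Q)·A·R^(2/3)·S^(1/2) = (1/81.3) × 11.91 × 1.142 × 0.08944 = 0.01496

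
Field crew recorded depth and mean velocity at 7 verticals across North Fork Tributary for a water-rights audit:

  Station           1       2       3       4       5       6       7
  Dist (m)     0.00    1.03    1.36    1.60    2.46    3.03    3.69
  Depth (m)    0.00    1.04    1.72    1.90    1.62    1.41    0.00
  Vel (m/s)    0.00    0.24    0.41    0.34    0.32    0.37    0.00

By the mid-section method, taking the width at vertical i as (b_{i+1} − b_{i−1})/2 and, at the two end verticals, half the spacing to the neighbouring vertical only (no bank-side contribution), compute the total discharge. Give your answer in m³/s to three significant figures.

1.42 m³/s

w_2 = (1.36 − 0.00)/2 = 0.68 m; q_2 = 0.24 × 1.04 × 0.68 = 0.1697 m³/s
w_3 = (1.60 − 1.03)/2 = 0.285 m; q_3 = 0.41 × 1.72 × 0.285 = 0.2010 m³/s
w_4 = (2.46 − 1.36)/2 = 0.55 m; q_4 = 0.34 × 1.90 × 0.55 = 0.3553 m³/s
w_5 = (3.03 − 1.60)/2 = 0.715 m; q_5 = 0.32 × 1.62 × 0.715 = 0.3707 m³/s
w_6 = (3.69 − 2.46)/2 = 0.615 m; q_6 = 0.37 × 1.41 × 0.615 = 0.3208 m³/s
Stations 1, 7 contribute zero (depth or velocity is 0).
Q = Σ qᵢ = 1.418 m³/s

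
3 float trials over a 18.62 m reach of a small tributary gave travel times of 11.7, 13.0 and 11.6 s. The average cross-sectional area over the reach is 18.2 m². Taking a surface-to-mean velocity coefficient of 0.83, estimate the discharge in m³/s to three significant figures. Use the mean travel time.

t̄ = (11.7 + 13.0 + 11.6) / 3 = 12.1 s
v_surface = L / t̄ = 18.62 / 12.1 = 1.539 m/s
v_mean = 0.83 × 1.539 = 1.277 m/s
Q = A × v_mean = 18.2 × 1.277 = 23.25 m³/s

23.2 m³/s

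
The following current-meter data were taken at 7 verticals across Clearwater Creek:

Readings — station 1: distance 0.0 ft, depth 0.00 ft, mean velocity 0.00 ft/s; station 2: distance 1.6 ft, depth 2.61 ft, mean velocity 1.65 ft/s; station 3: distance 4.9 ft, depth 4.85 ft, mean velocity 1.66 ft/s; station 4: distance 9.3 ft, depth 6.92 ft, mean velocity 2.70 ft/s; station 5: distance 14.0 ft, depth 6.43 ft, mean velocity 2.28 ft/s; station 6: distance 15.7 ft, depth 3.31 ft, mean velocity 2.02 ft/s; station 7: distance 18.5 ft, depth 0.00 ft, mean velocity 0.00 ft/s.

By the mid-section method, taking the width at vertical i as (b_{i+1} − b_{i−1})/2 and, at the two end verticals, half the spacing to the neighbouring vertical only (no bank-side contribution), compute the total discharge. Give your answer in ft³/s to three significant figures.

189 ft³/s

w_2 = (4.9 − 0.0)/2 = 2.45 ft; q_2 = 1.65 × 2.61 × 2.45 = 10.55 ft³/s
w_3 = (9.3 − 1.6)/2 = 3.85 ft; q_3 = 1.66 × 4.85 × 3.85 = 31.00 ft³/s
w_4 = (14.0 − 4.9)/2 = 4.55 ft; q_4 = 2.70 × 6.92 × 4.55 = 85.01 ft³/s
w_5 = (15.7 − 9.3)/2 = 3.2 ft; q_5 = 2.28 × 6.43 × 3.2 = 46.91 ft³/s
w_6 = (18.5 − 14.0)/2 = 2.25 ft; q_6 = 2.02 × 3.31 × 2.25 = 15.04 ft³/s
Stations 1, 7 contribute zero (depth or velocity is 0).
Q = Σ qᵢ = 188.5 ft³/s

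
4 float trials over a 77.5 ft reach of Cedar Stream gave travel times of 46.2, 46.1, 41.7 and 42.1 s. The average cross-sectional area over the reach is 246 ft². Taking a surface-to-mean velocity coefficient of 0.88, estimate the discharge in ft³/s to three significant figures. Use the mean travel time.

t̄ = (46.2 + 46.1 + 41.7 + 42.1) / 4 = 44.025 s
v_surface = L / t̄ = 77.5 / 44.025 = 1.760 ft/s
v_mean = 0.88 × 1.760 = 1.549 ft/s
Q = A × v_mean = 246 × 1.549 = 381.1 ft³/s

381 ft³/s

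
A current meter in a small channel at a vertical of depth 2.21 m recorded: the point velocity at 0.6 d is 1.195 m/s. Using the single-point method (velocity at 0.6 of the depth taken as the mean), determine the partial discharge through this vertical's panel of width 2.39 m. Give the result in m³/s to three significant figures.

v̄ = v₀.₆ = 1.195 m/s
q = v̄ × d × w = 1.195 × 2.21 × 2.39 = 6.312 m³/s

6.31 m³/s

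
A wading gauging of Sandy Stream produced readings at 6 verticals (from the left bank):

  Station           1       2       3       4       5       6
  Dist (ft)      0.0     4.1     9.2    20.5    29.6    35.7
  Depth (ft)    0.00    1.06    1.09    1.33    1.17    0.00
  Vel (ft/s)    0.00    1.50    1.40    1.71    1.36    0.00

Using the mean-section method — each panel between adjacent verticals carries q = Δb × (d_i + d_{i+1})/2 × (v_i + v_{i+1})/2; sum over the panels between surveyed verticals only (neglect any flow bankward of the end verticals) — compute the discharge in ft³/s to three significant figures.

Panel 1-2: Δb = 4.1 ft, d̄ = (0.00+1.06)/2 = 0.53, v̄ = (0.00+1.50)/2 = 0.75 → q = 4.1×0.53×0.75 = 1.630 ft³/s
Panel 2-3: Δb = 5.1 ft, d̄ = (1.06+1.09)/2 = 1.075, v̄ = (1.50+1.40)/2 = 1.45 → q = 5.1×1.075×1.45 = 7.950 ft³/s
Panel 3-4: Δb = 11.3 ft, d̄ = (1.09+1.33)/2 = 1.21, v̄ = (1.40+1.71)/2 = 1.555 → q = 11.3×1.21×1.555 = 21.26 ft³/s
Panel 4-5: Δb = 9.1 ft, d̄ = (1.33+1.17)/2 = 1.25, v̄ = (1.71+1.36)/2 = 1.535 → q = 9.1×1.25×1.535 = 17.46 ft³/s
Panel 5-6: Δb = 6.1 ft, d̄ = (1.17+0.00)/2 = 0.585, v̄ = (1.36+0.00)/2 = 0.68 → q = 6.1×0.585×0.68 = 2.427 ft³/s
Q = Σ q = 50.73 ft³/s

50.7 ft³/s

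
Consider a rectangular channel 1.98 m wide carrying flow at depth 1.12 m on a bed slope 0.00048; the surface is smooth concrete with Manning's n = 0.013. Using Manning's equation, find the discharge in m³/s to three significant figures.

2.43 m³/s

A = b·y = 1.98 × 1.12 = 2.218 m²
P = b + 2y = 1.98 + 2×1.12 = 4.220 m
R = A/P = 2.218/4.220 = 0.5255 m
Q = (1/n)·A·R^(2/3)·S^(1/2) = (1/0.013) × 2.218 × 0.5255^(2/3) × 0.00048^(1/2) = 2.434 m³/s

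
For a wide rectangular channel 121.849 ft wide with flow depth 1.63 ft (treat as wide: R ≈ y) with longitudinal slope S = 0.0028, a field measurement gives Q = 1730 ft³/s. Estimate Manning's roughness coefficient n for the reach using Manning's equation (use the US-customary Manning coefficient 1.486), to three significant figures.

A = b·y = 121.849 × 1.63 = 198.6 ft²
Wide channel: R ≈ y = 1.63 ft
n = (1.486/Q)·A·R^(2/3)·S^(1/2) = (1.486/1730) × 198.6 × 1.385 × 0.05292 = 0.01250

0.0125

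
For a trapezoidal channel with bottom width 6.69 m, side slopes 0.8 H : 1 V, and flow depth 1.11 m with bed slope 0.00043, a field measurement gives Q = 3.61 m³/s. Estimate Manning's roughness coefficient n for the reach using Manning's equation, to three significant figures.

0.0444

A = (b + z·y)·y = (6.69 + 0.8×1.11)×1.11 = 8.412 m²
P = b + 2y√(1+z²) = 6.69 + 2×1.11×√(1+0.8²) = 9.533 m
R = A/P = 8.412/9.533 = 0.8824 m
n = (1/Q)·A·R^(2/3)·S^(1/2) = (1/3.61) × 8.412 × 0.9200 × 0.02074 = 0.04445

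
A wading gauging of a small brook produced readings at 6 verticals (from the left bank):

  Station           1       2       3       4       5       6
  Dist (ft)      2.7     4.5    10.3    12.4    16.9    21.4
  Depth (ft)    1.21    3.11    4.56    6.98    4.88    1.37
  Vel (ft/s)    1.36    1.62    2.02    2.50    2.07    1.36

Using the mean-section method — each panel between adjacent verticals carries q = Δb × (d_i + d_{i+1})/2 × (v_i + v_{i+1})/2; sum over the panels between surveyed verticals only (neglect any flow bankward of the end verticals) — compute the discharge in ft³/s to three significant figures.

159 ft³/s

Panel 1-2: Δb = 1.8 ft, d̄ = (1.21+3.11)/2 = 2.16, v̄ = (1.36+1.62)/2 = 1.49 → q = 1.8×2.16×1.49 = 5.793 ft³/s
Panel 2-3: Δb = 5.8 ft, d̄ = (3.11+4.56)/2 = 3.835, v̄ = (1.62+2.02)/2 = 1.82 → q = 5.8×3.835×1.82 = 40.48 ft³/s
Panel 3-4: Δb = 2.1 ft, d̄ = (4.56+6.98)/2 = 5.77, v̄ = (2.02+2.50)/2 = 2.26 → q = 2.1×5.77×2.26 = 27.38 ft³/s
Panel 4-5: Δb = 4.5 ft, d̄ = (6.98+4.88)/2 = 5.93, v̄ = (2.50+2.07)/2 = 2.285 → q = 4.5×5.93×2.285 = 60.98 ft³/s
Panel 5-6: Δb = 4.5 ft, d̄ = (4.88+1.37)/2 = 3.125, v̄ = (2.07+1.36)/2 = 1.715 → q = 4.5×3.125×1.715 = 24.12 ft³/s
Q = Σ q = 158.8 ft³/s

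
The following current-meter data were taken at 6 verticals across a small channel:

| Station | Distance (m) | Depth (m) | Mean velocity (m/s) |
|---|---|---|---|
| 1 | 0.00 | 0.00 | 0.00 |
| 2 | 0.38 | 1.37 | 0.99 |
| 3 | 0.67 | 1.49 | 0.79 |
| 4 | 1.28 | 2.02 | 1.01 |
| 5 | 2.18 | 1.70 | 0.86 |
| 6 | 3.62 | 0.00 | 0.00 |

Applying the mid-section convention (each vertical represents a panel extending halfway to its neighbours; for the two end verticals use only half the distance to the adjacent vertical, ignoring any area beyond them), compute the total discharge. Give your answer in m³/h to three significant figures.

w_2 = (0.67 − 0.00)/2 = 0.335 m; q_2 = 0.99 × 1.37 × 0.335 = 0.4544 m³/s
w_3 = (1.28 − 0.38)/2 = 0.45 m; q_3 = 0.79 × 1.49 × 0.45 = 0.5297 m³/s
w_4 = (2.18 − 0.67)/2 = 0.755 m; q_4 = 1.01 × 2.02 × 0.755 = 1.540 m³/s
w_5 = (3.62 − 1.28)/2 = 1.17 m; q_5 = 0.86 × 1.70 × 1.17 = 1.711 m³/s
Stations 1, 6 contribute zero (depth or velocity is 0).
Q = Σ qᵢ = 4.235 m³/s
= 4.235 × 3600 = 15250 m³/h

15200 m³/h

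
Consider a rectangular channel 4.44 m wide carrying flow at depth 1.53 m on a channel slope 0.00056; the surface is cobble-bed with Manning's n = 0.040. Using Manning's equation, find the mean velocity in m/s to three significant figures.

0.554 m/s

A = b·y = 4.44 × 1.53 = 6.793 m²
P = b + 2y = 4.44 + 2×1.53 = 7.500 m
R = A/P = 6.793/7.500 = 0.9058 m
Q = (1/n)·A·R^(2/3)·S^(1/2) = (1/0.040) × 6.793 × 0.9058^(2/3) × 0.00056^(1/2) = 3.762 m³/s
V = Q/A = 3.762/6.793 = 0.5538 m/s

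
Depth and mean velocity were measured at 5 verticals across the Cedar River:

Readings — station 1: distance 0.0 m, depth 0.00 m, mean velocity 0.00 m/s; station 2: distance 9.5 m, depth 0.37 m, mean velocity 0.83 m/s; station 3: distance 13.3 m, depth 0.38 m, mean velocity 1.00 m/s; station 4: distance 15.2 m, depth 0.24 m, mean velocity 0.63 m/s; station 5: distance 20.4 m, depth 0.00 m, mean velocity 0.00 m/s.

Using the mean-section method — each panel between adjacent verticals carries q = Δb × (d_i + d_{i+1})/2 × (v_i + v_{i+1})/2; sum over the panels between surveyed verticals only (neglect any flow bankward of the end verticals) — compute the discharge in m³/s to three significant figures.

Panel 1-2: Δb = 9.5 m, d̄ = (0.00+0.37)/2 = 0.185, v̄ = (0.00+0.83)/2 = 0.415 → q = 9.5×0.185×0.415 = 0.7294 m³/s
Panel 2-3: Δb = 3.8 m, d̄ = (0.37+0.38)/2 = 0.375, v̄ = (0.83+1.00)/2 = 0.915 → q = 3.8×0.375×0.915 = 1.304 m³/s
Panel 3-4: Δb = 1.9 m, d̄ = (0.38+0.24)/2 = 0.31, v̄ = (1.00+0.63)/2 = 0.815 → q = 1.9×0.31×0.815 = 0.4800 m³/s
Panel 4-5: Δb = 5.2 m, d̄ = (0.24+0.00)/2 = 0.12, v̄ = (0.63+0.00)/2 = 0.315 → q = 5.2×0.12×0.315 = 0.1966 m³/s
Q = Σ q = 2.710 m³/s

2.71 m³/s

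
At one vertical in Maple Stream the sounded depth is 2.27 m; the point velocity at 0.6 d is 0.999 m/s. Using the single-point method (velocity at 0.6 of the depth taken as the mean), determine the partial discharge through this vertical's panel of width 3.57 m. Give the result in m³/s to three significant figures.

8.10 m³/s

v̄ = v₀.₆ = 0.999 m/s
q = v̄ × d × w = 0.9990 × 2.27 × 3.57 = 8.096 m³/s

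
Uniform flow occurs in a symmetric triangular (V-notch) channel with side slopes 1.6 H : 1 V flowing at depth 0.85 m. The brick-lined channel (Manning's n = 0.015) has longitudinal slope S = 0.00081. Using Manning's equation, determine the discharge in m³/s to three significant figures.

1.11 m³/s

A = z·y² = 1.6×0.85² = 1.156 m²
P = 2y√(1+z²) = 2×0.85×√(1+1.6²) = 3.208 m
R = A/P = 1.156/3.208 = 0.3604 m
Q = (1/n)·A·R^(2/3)·S^(1/2) = (1/0.015) × 1.156 × 0.3604^(2/3) × 0.00081^(1/2) = 1.111 m³/s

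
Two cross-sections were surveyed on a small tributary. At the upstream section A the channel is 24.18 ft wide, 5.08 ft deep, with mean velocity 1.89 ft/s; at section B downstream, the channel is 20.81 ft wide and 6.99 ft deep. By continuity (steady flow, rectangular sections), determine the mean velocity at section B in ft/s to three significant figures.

1.60 ft/s

Q = A₁V₁ = (24.18×5.08) × 1.89 = 232.2 ft³/s
A₂ = 20.81 × 6.99 = 145.5 ft²
V₂ = Q/A₂ = 232.2/145.5 = 1.596 ft/s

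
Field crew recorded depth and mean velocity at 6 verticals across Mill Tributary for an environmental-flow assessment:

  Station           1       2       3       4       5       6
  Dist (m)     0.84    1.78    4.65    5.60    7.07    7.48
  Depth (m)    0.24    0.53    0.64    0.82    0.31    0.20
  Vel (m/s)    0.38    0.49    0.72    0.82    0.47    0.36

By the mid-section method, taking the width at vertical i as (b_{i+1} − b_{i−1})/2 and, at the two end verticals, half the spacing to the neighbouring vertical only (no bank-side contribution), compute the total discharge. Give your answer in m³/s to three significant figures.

2.38 m³/s

w_1 = (1.78 − 0.84)/2 = 0.47 m; q_1 = 0.38 × 0.24 × 0.47 = 0.04286 m³/s
w_2 = (4.65 − 0.84)/2 = 1.905 m; q_2 = 0.49 × 0.53 × 1.905 = 0.4947 m³/s
w_3 = (5.60 − 1.78)/2 = 1.91 m; q_3 = 0.72 × 0.64 × 1.91 = 0.8801 m³/s
w_4 = (7.07 − 4.65)/2 = 1.21 m; q_4 = 0.82 × 0.82 × 1.21 = 0.8136 m³/s
w_5 = (7.48 − 5.60)/2 = 0.94 m; q_5 = 0.47 × 0.31 × 0.94 = 0.1370 m³/s
w_6 = (7.48 − 7.07)/2 = 0.205 m; q_6 = 0.36 × 0.20 × 0.205 = 0.01476 m³/s
Q = Σ qᵢ = 2.383 m³/s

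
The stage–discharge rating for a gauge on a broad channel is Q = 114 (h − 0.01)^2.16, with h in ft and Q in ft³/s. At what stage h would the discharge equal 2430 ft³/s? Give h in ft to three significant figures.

h − h₀ = (Q/C)^(1/b) = (2430/114)^(1/2.16) = 4.122 ft
h = 0.01 + 4.122 = 4.132 ft

4.13 ft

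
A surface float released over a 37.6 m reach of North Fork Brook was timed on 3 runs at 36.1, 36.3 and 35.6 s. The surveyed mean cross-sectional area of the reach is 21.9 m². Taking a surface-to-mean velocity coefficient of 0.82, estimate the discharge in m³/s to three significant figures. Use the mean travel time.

18.8 m³/s

t̄ = (36.1 + 36.3 + 35.6) / 3 = 36 s
v_surface = L / t̄ = 37.6 / 36 = 1.044 m/s
v_mean = 0.82 × 1.044 = 0.8564 m/s
Q = A × v_mean = 21.9 × 0.8564 = 18.76 m³/s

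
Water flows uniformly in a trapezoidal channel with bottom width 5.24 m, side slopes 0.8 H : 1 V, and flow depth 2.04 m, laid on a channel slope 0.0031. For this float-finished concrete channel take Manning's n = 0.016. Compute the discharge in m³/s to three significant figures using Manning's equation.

A = (b + z·y)·y = (5.24 + 0.8×2.04)×2.04 = 14.02 m²
P = b + 2y√(1+z²) = 5.24 + 2×2.04×√(1+0.8²) = 10.46 m
R = A/P = 14.02/10.46 = 1.340 m
Q = (1/n)·A·R^(2/3)·S^(1/2) = (1/0.016) × 14.02 × 1.340^(2/3) × 0.0031^(1/2) = 59.28 m³/s

59.3 m³/s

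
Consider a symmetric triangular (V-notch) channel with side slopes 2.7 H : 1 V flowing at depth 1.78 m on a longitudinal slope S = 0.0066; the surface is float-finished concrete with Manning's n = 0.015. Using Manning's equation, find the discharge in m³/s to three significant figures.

41.1 m³/s

A = z·y² = 2.7×1.78² = 8.555 m²
P = 2y√(1+z²) = 2×1.78×√(1+2.7²) = 10.25 m
R = A/P = 8.555/10.25 = 0.8346 m
Q = (1/n)·A·R^(2/3)·S^(1/2) = (1/0.015) × 8.555 × 0.8346^(2/3) × 0.0066^(1/2) = 41.07 m³/s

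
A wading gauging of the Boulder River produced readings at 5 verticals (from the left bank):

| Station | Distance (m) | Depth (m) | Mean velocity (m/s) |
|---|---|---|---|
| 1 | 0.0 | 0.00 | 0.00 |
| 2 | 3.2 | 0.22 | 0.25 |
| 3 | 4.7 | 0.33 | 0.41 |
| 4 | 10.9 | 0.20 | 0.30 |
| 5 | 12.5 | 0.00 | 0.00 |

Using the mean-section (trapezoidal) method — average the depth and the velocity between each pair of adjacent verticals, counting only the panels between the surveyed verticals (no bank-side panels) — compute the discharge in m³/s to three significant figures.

0.787 m³/s

Panel 1-2: Δb = 3.2 m, d̄ = (0.00+0.22)/2 = 0.11, v̄ = (0.00+0.25)/2 = 0.125 → q = 3.2×0.11×0.125 = 0.04400 m³/s
Panel 2-3: Δb = 1.5 m, d̄ = (0.22+0.33)/2 = 0.275, v̄ = (0.25+0.41)/2 = 0.33 → q = 1.5×0.275×0.33 = 0.1361 m³/s
Panel 3-4: Δb = 6.2 m, d̄ = (0.33+0.20)/2 = 0.265, v̄ = (0.41+0.30)/2 = 0.355 → q = 6.2×0.265×0.355 = 0.5833 m³/s
Panel 4-5: Δb = 1.6 m, d̄ = (0.20+0.00)/2 = 0.1, v̄ = (0.30+0.00)/2 = 0.15 → q = 1.6×0.1×0.15 = 0.02400 m³/s
Q = Σ q = 0.7874 m³/s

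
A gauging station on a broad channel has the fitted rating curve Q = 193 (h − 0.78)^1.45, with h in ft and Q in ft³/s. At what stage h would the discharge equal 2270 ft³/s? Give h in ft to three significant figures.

6.25 ft

h − h₀ = (Q/C)^(1/b) = (2270/193)^(1/1.45) = 5.473 ft
h = 0.78 + 5.473 = 6.253 ft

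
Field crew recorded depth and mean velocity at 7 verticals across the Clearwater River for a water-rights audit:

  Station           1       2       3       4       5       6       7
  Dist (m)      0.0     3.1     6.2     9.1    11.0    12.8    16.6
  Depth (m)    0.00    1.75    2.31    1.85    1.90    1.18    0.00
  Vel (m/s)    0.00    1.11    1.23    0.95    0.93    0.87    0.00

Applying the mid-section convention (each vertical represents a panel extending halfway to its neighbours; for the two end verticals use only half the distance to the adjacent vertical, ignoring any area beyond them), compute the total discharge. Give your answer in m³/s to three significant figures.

w_2 = (6.2 − 0.0)/2 = 3.1 m; q_2 = 1.11 × 1.75 × 3.1 = 6.022 m³/s
w_3 = (9.1 − 3.1)/2 = 3 m; q_3 = 1.23 × 2.31 × 3 = 8.524 m³/s
w_4 = (11.0 − 6.2)/2 = 2.4 m; q_4 = 0.95 × 1.85 × 2.4 = 4.218 m³/s
w_5 = (12.8 − 9.1)/2 = 1.85 m; q_5 = 0.93 × 1.90 × 1.85 = 3.269 m³/s
w_6 = (16.6 − 11.0)/2 = 2.8 m; q_6 = 0.87 × 1.18 × 2.8 = 2.874 m³/s
Stations 1, 7 contribute zero (depth or velocity is 0).
Q = Σ qᵢ = 24.91 m³/s

24.9 m³/s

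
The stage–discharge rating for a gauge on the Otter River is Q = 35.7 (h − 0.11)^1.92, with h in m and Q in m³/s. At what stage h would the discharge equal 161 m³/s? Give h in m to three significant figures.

2.30 m

h − h₀ = (Q/C)^(1/b) = (161/35.7)^(1/1.92) = 2.191 m
h = 0.11 + 2.191 = 2.301 m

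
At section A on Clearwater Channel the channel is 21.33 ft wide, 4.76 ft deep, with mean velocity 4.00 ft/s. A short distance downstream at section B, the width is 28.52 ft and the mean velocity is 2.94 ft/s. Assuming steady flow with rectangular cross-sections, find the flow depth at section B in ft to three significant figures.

4.84 ft

Q = A₁V₁ = (21.33×4.76) × 4.00 = 406.1 ft³/s
d₂ = Q/(b₂ V₂) = 406.1/(28.52×2.94) = 4.844 ft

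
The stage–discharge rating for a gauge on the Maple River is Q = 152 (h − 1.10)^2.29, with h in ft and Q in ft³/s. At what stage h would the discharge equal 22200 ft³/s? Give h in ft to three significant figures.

9.91 ft

h − h₀ = (Q/C)^(1/b) = (22200/152)^(1/2.29) = 8.815 ft
h = 1.10 + 8.815 = 9.915 ft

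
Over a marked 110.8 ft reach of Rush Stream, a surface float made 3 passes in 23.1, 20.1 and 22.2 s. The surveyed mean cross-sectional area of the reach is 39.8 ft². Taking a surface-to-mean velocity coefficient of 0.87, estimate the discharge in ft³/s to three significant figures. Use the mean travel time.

t̄ = (23.1 + 20.1 + 22.2) / 3 = 21.8 s
v_surface = L / t̄ = 110.8 / 21.8 = 5.083 ft/s
v_mean = 0.87 × 5.083 = 4.422 ft/s
Q = A × v_mean = 39.8 × 4.422 = 176.0 ft³/s

176 ft³/s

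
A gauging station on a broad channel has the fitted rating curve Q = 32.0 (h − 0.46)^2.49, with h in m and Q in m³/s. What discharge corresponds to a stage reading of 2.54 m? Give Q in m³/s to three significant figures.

Q = 32.0 × (2.54 − 0.46)^2.49 = 32.0 × 2.08^2.49 = 198.2 m³/s

198 m³/s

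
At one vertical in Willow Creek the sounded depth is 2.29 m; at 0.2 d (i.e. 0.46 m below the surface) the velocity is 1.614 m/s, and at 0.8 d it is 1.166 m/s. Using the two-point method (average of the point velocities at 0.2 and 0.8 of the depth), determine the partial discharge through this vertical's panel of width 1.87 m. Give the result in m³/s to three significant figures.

5.95 m³/s

v̄ = (1.614 + 1.166) / 2 = 1.390 m/s
q = v̄ × d × w = 1.390 × 2.29 × 1.87 = 5.952 m³/s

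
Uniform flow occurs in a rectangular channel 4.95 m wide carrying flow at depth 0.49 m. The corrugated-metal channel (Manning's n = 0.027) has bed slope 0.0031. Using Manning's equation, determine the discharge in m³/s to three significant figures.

2.76 m³/s

A = b·y = 4.95 × 0.49 = 2.426 m²
P = b + 2y = 4.95 + 2×0.49 = 5.930 m
R = A/P = 2.426/5.930 = 0.4090 m
Q = (1/n)·A·R^(2/3)·S^(1/2) = (1/0.027) × 2.426 × 0.4090^(2/3) × 0.0031^(1/2) = 2.756 m³/s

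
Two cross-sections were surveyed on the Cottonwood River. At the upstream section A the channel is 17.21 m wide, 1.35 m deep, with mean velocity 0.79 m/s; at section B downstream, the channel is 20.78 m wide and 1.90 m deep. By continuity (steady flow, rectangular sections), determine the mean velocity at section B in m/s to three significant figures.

0.465 m/s

Q = A₁V₁ = (17.21×1.35) × 0.79 = 18.35 m³/s
A₂ = 20.78 × 1.90 = 39.48 m²
V₂ = Q/A₂ = 18.35/39.48 = 0.4649 m/s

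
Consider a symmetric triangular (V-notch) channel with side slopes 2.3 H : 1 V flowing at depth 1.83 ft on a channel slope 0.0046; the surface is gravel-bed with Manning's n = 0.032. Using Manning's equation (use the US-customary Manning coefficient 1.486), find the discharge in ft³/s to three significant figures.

21.6 ft³/s

A = z·y² = 2.3×1.83² = 7.702 ft²
P = 2y√(1+z²) = 2×1.83×√(1+2.3²) = 9.179 ft
R = A/P = 7.702/9.179 = 0.8391 ft
Q = (1.486/n)·A·R^(2/3)·S^(1/2) = (1.486/0.032) × 7.702 × 0.8391^(2/3) × 0.0046^(1/2) = 21.58 ft³/s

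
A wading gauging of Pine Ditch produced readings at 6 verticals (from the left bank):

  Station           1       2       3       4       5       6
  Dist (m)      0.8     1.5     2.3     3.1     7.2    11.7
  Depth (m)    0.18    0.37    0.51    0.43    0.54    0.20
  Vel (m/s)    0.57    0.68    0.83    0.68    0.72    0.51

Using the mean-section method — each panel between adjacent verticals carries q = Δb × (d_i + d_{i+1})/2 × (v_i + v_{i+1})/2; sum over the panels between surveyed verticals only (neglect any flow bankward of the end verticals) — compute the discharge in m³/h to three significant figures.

11100 m³/h

Panel 1-2: Δb = 0.7 m, d̄ = (0.18+0.37)/2 = 0.275, v̄ = (0.57+0.68)/2 = 0.625 → q = 0.7×0.275×0.625 = 0.1203 m³/s
Panel 2-3: Δb = 0.8 m, d̄ = (0.37+0.51)/2 = 0.44, v̄ = (0.68+0.83)/2 = 0.755 → q = 0.8×0.44×0.755 = 0.2658 m³/s
Panel 3-4: Δb = 0.8 m, d̄ = (0.51+0.43)/2 = 0.47, v̄ = (0.83+0.68)/2 = 0.755 → q = 0.8×0.47×0.755 = 0.2839 m³/s
Panel 4-5: Δb = 4.1 m, d̄ = (0.43+0.54)/2 = 0.485, v̄ = (0.68+0.72)/2 = 0.7 → q = 4.1×0.485×0.7 = 1.392 m³/s
Panel 5-6: Δb = 4.5 m, d̄ = (0.54+0.20)/2 = 0.37, v̄ = (0.72+0.51)/2 = 0.615 → q = 4.5×0.37×0.615 = 1.024 m³/s
Q = Σ q = 3.086 m³/s
= 3.086 × 3600 = 11110 m³/h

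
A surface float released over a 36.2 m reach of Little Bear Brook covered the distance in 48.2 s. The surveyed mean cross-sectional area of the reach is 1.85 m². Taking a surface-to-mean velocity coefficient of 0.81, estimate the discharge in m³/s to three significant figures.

v_surface = L / t̄ = 36.2 / 48.2 = 0.7510 m/s
v_mean = 0.81 × 0.7510 = 0.6083 m/s
Q = A × v_mean = 1.85 × 0.6083 = 1.125 m³/s

1.13 m³/s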